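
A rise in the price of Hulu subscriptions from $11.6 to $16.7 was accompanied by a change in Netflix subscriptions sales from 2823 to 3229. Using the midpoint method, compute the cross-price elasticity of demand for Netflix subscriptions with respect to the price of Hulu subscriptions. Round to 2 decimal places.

0.37

%ΔQ_x = (3229 − 2823)/[(2823+3229)/2] = 406/3026 ≈ 0.1342.
%ΔP_y = (16.7 − 11.6)/[(11.6+16.7)/2] ≈ 0.3604.
E_xy = 0.1342/0.3604 ≈ 0.37.
E_xy > 0, so Netflix subscriptions and Hulu subscriptions are substitutes.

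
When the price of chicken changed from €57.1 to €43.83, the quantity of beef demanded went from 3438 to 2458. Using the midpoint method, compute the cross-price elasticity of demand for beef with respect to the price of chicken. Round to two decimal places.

1.26

%ΔQ_x = (2458 − 3438)/[(3438+2458)/2] = -980/2948 ≈ -0.3324.
%ΔP_y = (43.83 − 57.1)/[(57.1+43.83)/2] ≈ -0.2630.
E_xy = -0.3324/-0.2630 ≈ 1.26.
E_xy > 0, so beef and chicken are substitutes.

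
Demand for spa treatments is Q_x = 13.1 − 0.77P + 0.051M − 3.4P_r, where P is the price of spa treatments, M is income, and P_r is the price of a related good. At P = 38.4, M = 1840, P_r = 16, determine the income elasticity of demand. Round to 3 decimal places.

Substituting, Q_x = 13.1 − 0.77(38.4) + 0.051(1840) − 3.4(16) = 13.1 − 29.568 + 93.84 − 54.4 = 22.972.
∂Q_x/∂M = +0.051, so E_I = 0.051·(1840/22.972) ≈ 4.085.
E_I > 1: normal good (luxury).

4.085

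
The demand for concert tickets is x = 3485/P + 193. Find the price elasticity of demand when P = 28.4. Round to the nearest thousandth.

At P = 28.4, x = 315.7113.
dx/dP = −3485/P² = −4.3208.
Point elasticity E = (dx/dP)·(P/x) = -4.3208 × 28.4/315.7113 ≈ -0.389.
|E| < 1, so demand is inelastic at this price.

-0.389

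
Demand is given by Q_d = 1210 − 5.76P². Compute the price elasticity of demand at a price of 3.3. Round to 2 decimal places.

At P = 3.3, Q_d = 1147.2736.
dQ_d/dP = −2·5.76·P = −38.016.
Point elasticity E = (dQ_d/dP)·(P/Q_d) = -38.016 × 3.3/1147.2736 ≈ -0.11.
|E| < 1, so demand is inelastic at this price.

-0.11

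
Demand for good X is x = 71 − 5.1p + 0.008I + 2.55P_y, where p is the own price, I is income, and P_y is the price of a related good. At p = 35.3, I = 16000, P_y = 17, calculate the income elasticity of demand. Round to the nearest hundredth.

2.05

At the given point, x = 71 − 5.1(35.3) + 0.008(16000) + 2.55(17) = 71 − 180.03 + 128 + 43.35 = 62.32.
∂x/∂I = +0.008, so E_I = 0.008·(16000/62.32) ≈ 2.05.
E_I > 1: normal good (luxury).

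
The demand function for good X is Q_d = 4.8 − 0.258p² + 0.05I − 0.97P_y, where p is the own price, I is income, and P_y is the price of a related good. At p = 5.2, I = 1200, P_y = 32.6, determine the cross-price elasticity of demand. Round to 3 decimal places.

-1.207

Substituting, Q_d = 4.8 − 0.258(5.2)² + 0.05(1200) − 0.97(32.6) = 4.8 − 6.9763 + 60 − 31.622 = 26.2017.
∂Q_d/∂P_y = −0.97, so E_xy = -0.97·(32.6/26.2017) ≈ -1.207.
E_xy < 0: the goods are complements.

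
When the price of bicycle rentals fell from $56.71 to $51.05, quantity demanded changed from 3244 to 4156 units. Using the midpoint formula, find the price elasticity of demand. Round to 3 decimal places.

%Δq = (4156 − 3244)/[(3244 + 4156)/2] = 912/3700 ≈ 0.2465.
%ΔP = (51.05 − 56.71)/[(56.71 + 51.05)/2] = -5.66/53.88 ≈ -0.1050.
Arc elasticity E = %Δq/%ΔP ≈ 0.2465/-0.1050 ≈ -2.346.
|E| > 1: demand is elastic over this range.

-2.346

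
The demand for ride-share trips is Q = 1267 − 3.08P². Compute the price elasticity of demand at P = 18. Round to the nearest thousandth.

-7.417

At P = 18, Q = 269.08.
dQ/dP = −2·3.08·P = −110.88.
Point elasticity E = (dQ/dP)·(P/Q) = -110.88 × 18/269.08 ≈ -7.417.
|E| > 1, so demand is elastic at this price.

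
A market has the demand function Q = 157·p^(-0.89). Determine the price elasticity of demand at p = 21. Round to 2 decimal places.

For a Cobb–Douglas (constant-elasticity) form Q = A·p^α·…, the elasticity with respect to p equals the exponent α at every point.
Here the exponent on p is -0.89, so the price elasticity of demand is -0.89.

-0.89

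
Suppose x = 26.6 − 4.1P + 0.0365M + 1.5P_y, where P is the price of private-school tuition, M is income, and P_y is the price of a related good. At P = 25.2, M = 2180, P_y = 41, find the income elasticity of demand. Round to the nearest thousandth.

1.237

First evaluate x: 26.6 − 4.1(25.2) + 0.0365(2180) + 1.5(41) = 26.6 − 103.32 + 79.57 + 61.5 = 64.35.
∂x/∂M = +0.0365, so E_I = 0.0365·(2180/64.35) ≈ 1.237.
E_I > 1: normal good (luxury).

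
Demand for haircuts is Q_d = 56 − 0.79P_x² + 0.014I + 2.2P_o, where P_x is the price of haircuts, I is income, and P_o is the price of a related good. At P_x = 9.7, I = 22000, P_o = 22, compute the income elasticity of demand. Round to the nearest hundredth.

First evaluate Q_d: 56 − 0.79(9.7)² + 0.014(22000) + 2.2(22) = 56 − 74.3311 + 308 + 48.4 = 338.0689.
∂Q_d/∂I = +0.014, so E_I = 0.014·(22000/338.0689) ≈ 0.91.
E_I ∈ (0,1): normal good (necessity).

0.91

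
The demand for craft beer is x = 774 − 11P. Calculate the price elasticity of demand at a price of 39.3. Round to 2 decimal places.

At P = 39.3, x = 341.7.
dx/dP = −11.
Point elasticity E = (dx/dP)·(P/x) = -11 × 39.3/341.7 ≈ -1.27.
|E| > 1, so demand is elastic at this price.

-1.27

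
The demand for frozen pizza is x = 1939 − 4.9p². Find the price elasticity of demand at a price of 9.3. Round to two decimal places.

-0.56

At p = 9.3, x = 1515.199.
dx/dp = −2·4.9·p = −91.14.
Point elasticity E = (dx/dp)·(p/x) = -91.14 × 9.3/1515.199 ≈ -0.56.
|E| < 1, so demand is inelastic at this price.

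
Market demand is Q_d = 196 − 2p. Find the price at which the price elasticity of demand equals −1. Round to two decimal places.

49.00

For linear demand Q_d = a − bp, E = −bp/(a − bp). |E| = 1 ⇒ bp = a − bp ⇒ p = a/(2b).
p = 196/(2·2) = 49.00.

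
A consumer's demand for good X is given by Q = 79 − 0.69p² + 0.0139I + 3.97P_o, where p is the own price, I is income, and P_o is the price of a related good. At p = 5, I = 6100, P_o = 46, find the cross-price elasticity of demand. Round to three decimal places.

First evaluate Q: 79 − 0.69(5)² + 0.0139(6100) + 3.97(46) = 79 − 17.25 + 84.79 + 182.62 = 329.16.
∂Q/∂P_o = +3.97, so E_xy = 3.97·(46/329.16) ≈ 0.555.
E_xy > 0: the goods are substitutes.

0.555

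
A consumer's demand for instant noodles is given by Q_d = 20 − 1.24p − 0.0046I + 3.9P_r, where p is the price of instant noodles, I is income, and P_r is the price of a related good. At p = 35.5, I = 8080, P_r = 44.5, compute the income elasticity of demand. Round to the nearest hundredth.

-0.33

First evaluate Q_d: 20 − 1.24(35.5) − 0.0046(8080) + 3.9(44.5) = 20 − 44.02 − 37.168 + 173.55 = 112.362.
∂Q_d/∂I = −0.0046, so E_I = -0.0046·(8080/112.362) ≈ -0.33.
E_I < 0: inferior good.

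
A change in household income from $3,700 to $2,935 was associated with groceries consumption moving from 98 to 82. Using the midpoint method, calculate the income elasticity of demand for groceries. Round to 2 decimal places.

0.77

%ΔQ = (82 − 98)/[(98+82)/2] = -16/90 ≈ -0.1778.
%ΔM = (2,935 − 3,700)/[(3,700+2,935)/2] = -765/3317.5 ≈ -0.2306.
E_I = %ΔQ/%ΔM ≈ 0.77.
E_I ∈ (0,1): normal good (necessity).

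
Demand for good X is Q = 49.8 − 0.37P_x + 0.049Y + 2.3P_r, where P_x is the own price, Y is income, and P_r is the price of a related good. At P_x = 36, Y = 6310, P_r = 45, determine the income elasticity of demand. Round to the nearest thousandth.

Evaluating quantity at (P_x, Y, P_r) gives Q = 49.8 − 0.37(36) + 0.049(6310) + 2.3(45) = 49.8 − 13.32 + 309.19 + 103.5 = 449.17.
∂Q/∂Y = +0.049, so E_I = 0.049·(6310/449.17) ≈ 0.688.
E_I ∈ (0,1): normal good (necessity).

0.688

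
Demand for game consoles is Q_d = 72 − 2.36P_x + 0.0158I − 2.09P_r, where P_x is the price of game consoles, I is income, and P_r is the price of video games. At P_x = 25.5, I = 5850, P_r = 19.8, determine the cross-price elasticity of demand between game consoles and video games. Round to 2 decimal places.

At the given point, Q_d = 72 − 2.36(25.5) + 0.0158(5850) − 2.09(19.8) = 72 − 60.18 + 92.43 − 41.382 = 62.868.
∂Q_d/∂P_r = −2.09, so E_xy = -2.09·(19.8/62.868) ≈ -0.66.
E_xy < 0: the goods are complements.

-0.66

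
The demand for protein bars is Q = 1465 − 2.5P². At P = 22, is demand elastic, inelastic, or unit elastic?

elastic

At P = 22, Q = 255.
dQ/dP = −2·2.5·P = −110.
Point elasticity E = (dQ/dP)·(P/Q) = -110 × 22/255 ≈ -9.490.
|E| ≈ 9.490 > 1, so demand is elastic.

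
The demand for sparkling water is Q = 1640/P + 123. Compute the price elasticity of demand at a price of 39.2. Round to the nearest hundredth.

-0.25

At P = 39.2, Q = 164.8367.
dQ/dP = −1640/P² = −1.0673.
Point elasticity E = (dQ/dP)·(P/Q) = -1.0673 × 39.2/164.8367 ≈ -0.25.
|E| < 1, so demand is inelastic at this price.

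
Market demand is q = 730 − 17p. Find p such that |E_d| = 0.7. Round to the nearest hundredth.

17.68

Set −bp/(a − bp) = −0.7 ⇒ bp = 0.7(a − bp) ⇒ bp(1+0.7) = 0.7·a.
p = 0.7·730/(17·1.7) ≈ 17.68.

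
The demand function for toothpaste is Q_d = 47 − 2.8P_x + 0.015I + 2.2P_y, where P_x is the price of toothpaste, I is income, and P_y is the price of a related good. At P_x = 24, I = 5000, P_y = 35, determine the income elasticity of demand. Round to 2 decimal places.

First evaluate Q_d: 47 − 2.8(24) + 0.015(5000) + 2.2(35) = 47 − 67.2 + 75 + 77 = 131.8.
∂Q_d/∂I = +0.015, so E_I = 0.015·(5000/131.8) ≈ 0.57.
E_I ∈ (0,1): normal good (necessity).

0.57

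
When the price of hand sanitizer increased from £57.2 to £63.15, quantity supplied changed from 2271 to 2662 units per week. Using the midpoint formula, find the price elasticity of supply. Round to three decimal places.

1.603

%ΔQ = (2662 − 2271)/[(2271 + 2662)/2] = 391/2466.5 ≈ 0.1585.
%Δp = (63.15 − 57.2)/[(57.2 + 63.15)/2] = 5.95/60.175 ≈ 0.0989.
Arc elasticity E = %ΔQ/%Δp ≈ 0.1585/0.0989 ≈ 1.603.
|E| > 1: supply is elastic over this range.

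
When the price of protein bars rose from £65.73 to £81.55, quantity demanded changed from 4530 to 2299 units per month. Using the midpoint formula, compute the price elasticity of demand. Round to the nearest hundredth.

-3.04

%ΔQ = (2299 − 4530)/[(4530 + 2299)/2] = -2231/3414.5 ≈ -0.6534.
%ΔP = (81.55 − 65.73)/[(65.73 + 81.55)/2] = 15.82/73.64 ≈ 0.2148.
Arc elasticity E = %ΔQ/%ΔP ≈ -0.6534/0.2148 ≈ -3.04.
|E| > 1: demand is elastic over this range.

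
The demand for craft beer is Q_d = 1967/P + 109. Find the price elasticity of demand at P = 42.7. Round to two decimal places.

-0.30

At P = 42.7, Q_d = 155.0656.
dQ_d/dP = −1967/P² = −1.0788.
Point elasticity E = (dQ_d/dP)·(P/Q_d) = -1.0788 × 42.7/155.0656 ≈ -0.30.
|E| < 1, so demand is inelastic at this price.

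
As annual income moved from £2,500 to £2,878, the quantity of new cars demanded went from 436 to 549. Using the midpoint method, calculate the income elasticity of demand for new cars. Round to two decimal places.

%ΔQ = (549 − 436)/[(436+549)/2] = 113/492.5 ≈ 0.2294.
%ΔI = (2,878 − 2,500)/[(2,500+2,878)/2] = 378/2689 ≈ 0.1406.
E_I = %ΔQ/%ΔI ≈ 1.63.
E_I > 1: normal good (luxury).

1.63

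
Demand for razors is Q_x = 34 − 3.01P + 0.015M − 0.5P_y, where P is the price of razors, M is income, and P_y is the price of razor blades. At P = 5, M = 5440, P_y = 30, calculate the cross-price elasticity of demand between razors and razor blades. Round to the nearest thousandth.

Evaluating quantity at (P, M, P_y) gives Q_x = 34 − 3.01(5) + 0.015(5440) − 0.5(30) = 34 − 15.05 + 81.6 − 15 = 85.55.
∂Q_x/∂P_y = −0.5, so E_xy = -0.5·(30/85.55) ≈ -0.175.
E_xy < 0: the goods are complements.

-0.175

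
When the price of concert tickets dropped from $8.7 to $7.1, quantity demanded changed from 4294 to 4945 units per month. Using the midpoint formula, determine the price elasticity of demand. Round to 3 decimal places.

-0.696

%Δq = (4945 − 4294)/[(4294 + 4945)/2] = 651/4619.5 ≈ 0.1409.
%Δp = (7.1 − 8.7)/[(8.7 + 7.1)/2] = -1.6/7.9 ≈ -0.2025.
Arc elasticity E = %Δq/%Δp ≈ 0.1409/-0.2025 ≈ -0.696.
|E| < 1: demand is inelastic over this range.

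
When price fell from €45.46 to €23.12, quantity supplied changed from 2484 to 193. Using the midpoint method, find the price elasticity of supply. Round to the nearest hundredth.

%ΔQ = (193 − 2484)/[(2484 + 193)/2] = -2291/1338.5 ≈ -1.7116.
%Δp = (23.12 − 45.46)/[(45.46 + 23.12)/2] = -22.34/34.29 ≈ -0.6515.
Arc elasticity E = %ΔQ/%Δp ≈ -1.7116/-0.6515 ≈ 2.63.
|E| > 1: supply is elastic over this range.

2.63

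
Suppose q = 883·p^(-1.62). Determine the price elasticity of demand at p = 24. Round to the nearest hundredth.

-1.62

For a Cobb–Douglas (constant-elasticity) form q = A·p^α·…, the elasticity with respect to p equals the exponent α at every point.
Here the exponent on p is -1.62, so the price elasticity of demand is -1.62.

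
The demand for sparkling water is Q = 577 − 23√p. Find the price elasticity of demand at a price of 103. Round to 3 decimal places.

At p = 103, Q = 343.5755.
dQ/dp = −23/(2√p) = −23/(2·10.1489).
Point elasticity E = (dQ/dp)·(p/Q) = -1.1331 × 103/343.5755 ≈ -0.340.
|E| < 1, so demand is inelastic at this price.

-0.340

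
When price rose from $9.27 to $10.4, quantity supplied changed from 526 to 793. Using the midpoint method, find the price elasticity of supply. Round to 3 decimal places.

3.524

%Δq = (793 − 526)/[(526 + 793)/2] = 267/659.5 ≈ 0.4049.
%ΔP = (10.4 − 9.27)/[(9.27 + 10.4)/2] = 1.13/9.835 ≈ 0.1149.
Arc elasticity E = %Δq/%ΔP ≈ 0.4049/0.1149 ≈ 3.524.
|E| > 1: supply is elastic over this range.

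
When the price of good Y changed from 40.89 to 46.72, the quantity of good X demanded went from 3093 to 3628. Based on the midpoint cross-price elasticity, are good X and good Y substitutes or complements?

substitutes

%ΔQ_x = (3628 − 3093)/[(3093+3628)/2] = 535/3360.5 ≈ 0.1592.
%ΔP_y = (46.72 − 40.89)/[(40.89+46.72)/2] ≈ 0.1331.
E_xy = 0.1592/0.1331 ≈ 1.196.
E_xy > 0, so the goods are substitutes.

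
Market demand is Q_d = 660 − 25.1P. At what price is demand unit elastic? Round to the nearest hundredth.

13.15

For linear demand Q_d = a − bP, E = −bP/(a − bP). |E| = 1 ⇒ bP = a − bP ⇒ P = a/(2b).
P = 660/(2·25.1) ≈ 13.15.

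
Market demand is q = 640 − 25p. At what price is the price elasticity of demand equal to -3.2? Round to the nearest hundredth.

19.50

Set −bp/(a − bp) = −3.2 ⇒ bp = 3.2(a − bp) ⇒ bp(1+3.2) = 3.2·a.
p = 3.2·640/(25·4.2) ≈ 19.50.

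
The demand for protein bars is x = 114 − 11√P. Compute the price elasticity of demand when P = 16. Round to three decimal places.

At P = 16, x = 70.
dx/dP = −11/(2√P) = −11/(2·4).
Point elasticity E = (dx/dP)·(P/x) = -1.375 × 16/70 ≈ -0.314.
|E| < 1, so demand is inelastic at this price.

-0.314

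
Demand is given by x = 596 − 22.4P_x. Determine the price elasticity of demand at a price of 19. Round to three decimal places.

At P_x = 19, x = 170.4.
dx/dP_x = −22.4.
Point elasticity E = (dx/dP_x)·(P_x/x) = -22.4 × 19/170.4 ≈ -2.498.
|E| > 1, so demand is elastic at this price.

-2.498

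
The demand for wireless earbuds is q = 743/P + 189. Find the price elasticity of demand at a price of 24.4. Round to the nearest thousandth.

-0.139

At P = 24.4, q = 219.4508.
dq/dP = −743/P² = −1.248.
Point elasticity E = (dq/dP)·(P/q) = -1.248 × 24.4/219.4508 ≈ -0.139.
|E| < 1, so demand is inelastic at this price.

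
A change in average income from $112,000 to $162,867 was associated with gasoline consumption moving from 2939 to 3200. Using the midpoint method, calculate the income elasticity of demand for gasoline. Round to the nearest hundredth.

%ΔQ = (3200 − 2939)/[(2939+3200)/2] = 261/3069.5 ≈ 0.0850.
%ΔI = (162,867 − 112,000)/[(112,000+162,867)/2] = 50867/137433.5 ≈ 0.3701.
E_I = %ΔQ/%ΔI ≈ 0.23.
E_I ∈ (0,1): normal good (necessity).

0.23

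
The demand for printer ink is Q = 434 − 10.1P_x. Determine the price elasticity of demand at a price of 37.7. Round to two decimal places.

At P_x = 37.7, Q = 53.23.
dQ/dP_x = −10.1.
Point elasticity E = (dQ/dP_x)·(P_x/Q) = -10.1 × 37.7/53.23 ≈ -7.15.
|E| > 1, so demand is elastic at this price.

-7.15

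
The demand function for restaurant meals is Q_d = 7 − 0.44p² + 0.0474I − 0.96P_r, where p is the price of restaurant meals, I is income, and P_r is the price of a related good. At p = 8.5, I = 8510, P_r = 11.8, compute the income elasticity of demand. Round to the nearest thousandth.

First evaluate Q_d: 7 − 0.44(8.5)² + 0.0474(8510) − 0.96(11.8) = 7 − 31.79 + 403.374 − 11.328 = 367.256.
∂Q_d/∂I = +0.0474, so E_I = 0.0474·(8510/367.256) ≈ 1.098.
E_I > 1: normal good (luxury).

1.098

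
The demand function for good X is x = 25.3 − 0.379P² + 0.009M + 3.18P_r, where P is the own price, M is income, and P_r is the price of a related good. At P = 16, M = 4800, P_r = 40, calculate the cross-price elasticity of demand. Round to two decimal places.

x = 25.3 − 0.379(16)² + 0.009(4800) + 3.18(40) = 25.3 − 97.024 + 43.2 + 127.2 = 98.676.
∂x/∂P_r = +3.18, so E_xy = 3.18·(40/98.676) ≈ 1.29.
E_xy > 0: the goods are substitutes.

1.29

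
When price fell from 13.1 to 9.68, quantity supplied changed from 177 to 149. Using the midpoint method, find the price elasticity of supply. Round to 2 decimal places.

0.57

%Δq = (149 − 177)/[(177 + 149)/2] = -28/163 ≈ -0.1718.
%ΔP = (9.68 − 13.1)/[(13.1 + 9.68)/2] = -3.42/11.39 ≈ -0.3003.
Arc elasticity E = %Δq/%ΔP ≈ -0.1718/-0.3003 ≈ 0.57.
|E| < 1: supply is inelastic over this range.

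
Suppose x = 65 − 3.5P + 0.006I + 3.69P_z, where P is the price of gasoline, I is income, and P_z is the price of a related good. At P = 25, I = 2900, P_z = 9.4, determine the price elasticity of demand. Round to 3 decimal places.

At the given point, x = 65 − 3.5(25) + 0.006(2900) + 3.69(9.4) = 65 − 87.5 + 17.4 + 34.686 = 29.586.
∂x/∂P = −3.5, so E_p = (−3.5)·(25/29.586) ≈ -2.957.
|E_p| > 1: demand is elastic.

-2.957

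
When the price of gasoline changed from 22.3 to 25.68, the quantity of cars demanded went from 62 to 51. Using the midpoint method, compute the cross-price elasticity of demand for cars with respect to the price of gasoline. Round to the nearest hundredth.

%ΔQ_x = (51 − 62)/[(62+51)/2] = -11/56.5 ≈ -0.1947.
%ΔP_y = (25.68 − 22.3)/[(22.3+25.68)/2] ≈ 0.1409.
E_xy = -0.1947/0.1409 ≈ -1.38.
E_xy < 0, so cars and gasoline are complements.

-1.38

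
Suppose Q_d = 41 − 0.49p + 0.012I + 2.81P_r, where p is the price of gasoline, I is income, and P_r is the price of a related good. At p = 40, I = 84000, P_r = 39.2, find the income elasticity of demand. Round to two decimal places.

0.88

First evaluate Q_d: 41 − 0.49(40) + 0.012(84000) + 2.81(39.2) = 41 − 19.6 + 1008 + 110.152 = 1139.552.
∂Q_d/∂I = +0.012, so E_I = 0.012·(84000/1139.552) ≈ 0.88.
E_I ∈ (0,1): normal good (necessity).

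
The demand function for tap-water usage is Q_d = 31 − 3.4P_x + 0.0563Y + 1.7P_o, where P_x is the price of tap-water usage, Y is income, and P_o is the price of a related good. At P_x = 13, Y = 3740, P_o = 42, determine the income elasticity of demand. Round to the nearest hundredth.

Q_d = 31 − 3.4(13) + 0.0563(3740) + 1.7(42) = 31 − 44.2 + 210.562 + 71.4 = 268.762.
∂Q_d/∂Y = +0.0563, so E_I = 0.0563·(3740/268.762) ≈ 0.78.
E_I ∈ (0,1): normal good (necessity).

0.78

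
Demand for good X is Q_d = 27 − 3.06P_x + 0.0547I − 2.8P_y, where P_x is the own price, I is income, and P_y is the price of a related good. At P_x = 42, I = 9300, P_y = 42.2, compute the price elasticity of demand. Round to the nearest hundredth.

-0.44

First evaluate Q_d: 27 − 3.06(42) + 0.0547(9300) − 2.8(42.2) = 27 − 128.52 + 508.71 − 118.16 = 289.03.
∂Q_d/∂P_x = −3.06, so E_p = (−3.06)·(42/289.03) ≈ -0.44.
|E_p| < 1: demand is inelastic.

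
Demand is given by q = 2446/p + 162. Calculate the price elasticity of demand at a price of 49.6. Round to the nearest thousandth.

At p = 49.6, q = 211.3145.
dq/dp = −2446/p² = −0.9942.
Point elasticity E = (dq/dp)·(p/q) = -0.9942 × 49.6/211.3145 ≈ -0.233.
|E| < 1, so demand is inelastic at this price.

-0.233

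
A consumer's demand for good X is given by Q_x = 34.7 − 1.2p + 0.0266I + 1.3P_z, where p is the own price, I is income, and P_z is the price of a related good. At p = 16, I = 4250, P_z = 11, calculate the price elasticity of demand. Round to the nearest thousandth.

-0.134

At the given point, Q_x = 34.7 − 1.2(16) + 0.0266(4250) + 1.3(11) = 34.7 − 19.2 + 113.05 + 14.3 = 142.85.
∂Q_x/∂p = −1.2, so E_p = (−1.2)·(16/142.85) ≈ -0.134.
|E_p| < 1: demand is inelastic.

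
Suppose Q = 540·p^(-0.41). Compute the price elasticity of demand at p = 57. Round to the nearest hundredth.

For a Cobb–Douglas (constant-elasticity) form Q = A·p^α·…, the elasticity with respect to p equals the exponent α at every point.
Here the exponent on p is -0.41, so the price elasticity of demand is -0.41.

-0.41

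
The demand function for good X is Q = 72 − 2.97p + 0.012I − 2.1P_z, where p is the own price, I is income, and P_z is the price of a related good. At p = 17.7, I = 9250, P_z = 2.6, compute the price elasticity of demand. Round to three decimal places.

Q = 72 − 2.97(17.7) + 0.012(9250) − 2.1(2.6) = 72 − 52.569 + 111 − 5.46 = 124.971.
∂Q/∂p = −2.97, so E_p = (−2.97)·(17.7/124.971) ≈ -0.421.
|E_p| < 1: demand is inelastic.

-0.421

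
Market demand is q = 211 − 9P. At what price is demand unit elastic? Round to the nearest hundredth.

11.72

For linear demand q = a − bP, E = −bP/(a − bP). |E| = 1 ⇒ bP = a − bP ⇒ P = a/(2b).
P = 211/(2·9) ≈ 11.72.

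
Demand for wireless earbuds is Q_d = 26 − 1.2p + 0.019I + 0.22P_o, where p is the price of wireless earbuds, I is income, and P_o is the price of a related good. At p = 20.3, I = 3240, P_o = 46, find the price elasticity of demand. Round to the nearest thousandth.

-0.332

First evaluate Q_d: 26 − 1.2(20.3) + 0.019(3240) + 0.22(46) = 26 − 24.36 + 61.56 + 10.12 = 73.32.
∂Q_d/∂p = −1.2, so E_p = (−1.2)·(20.3/73.32) ≈ -0.332.
|E_p| < 1: demand is inelastic.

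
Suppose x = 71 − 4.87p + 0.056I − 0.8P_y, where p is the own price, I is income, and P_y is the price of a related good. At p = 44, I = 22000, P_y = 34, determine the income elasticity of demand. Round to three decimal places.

1.161

Substituting, x = 71 − 4.87(44) + 0.056(22000) − 0.8(34) = 71 − 214.28 + 1232 − 27.2 = 1061.52.
∂x/∂I = +0.056, so E_I = 0.056·(22000/1061.52) ≈ 1.161.
E_I > 1: normal good (luxury).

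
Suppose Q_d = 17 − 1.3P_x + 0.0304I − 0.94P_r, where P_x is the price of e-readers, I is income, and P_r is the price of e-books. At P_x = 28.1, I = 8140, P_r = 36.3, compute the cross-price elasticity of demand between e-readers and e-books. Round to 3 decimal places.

-0.176

Q_d = 17 − 1.3(28.1) + 0.0304(8140) − 0.94(36.3) = 17 − 36.53 + 247.456 − 34.122 = 193.804.
∂Q_d/∂P_r = −0.94, so E_xy = -0.94·(36.3/193.804) ≈ -0.176.
E_xy < 0: the goods are complements.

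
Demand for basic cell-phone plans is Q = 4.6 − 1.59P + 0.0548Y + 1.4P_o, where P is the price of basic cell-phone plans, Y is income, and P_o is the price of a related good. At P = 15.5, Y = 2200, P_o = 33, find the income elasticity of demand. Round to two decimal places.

0.82

Substituting, Q = 4.6 − 1.59(15.5) + 0.0548(2200) + 1.4(33) = 4.6 − 24.645 + 120.56 + 46.2 = 146.715.
∂Q/∂Y = +0.0548, so E_I = 0.0548·(2200/146.715) ≈ 0.82.
E_I ∈ (0,1): normal good (necessity).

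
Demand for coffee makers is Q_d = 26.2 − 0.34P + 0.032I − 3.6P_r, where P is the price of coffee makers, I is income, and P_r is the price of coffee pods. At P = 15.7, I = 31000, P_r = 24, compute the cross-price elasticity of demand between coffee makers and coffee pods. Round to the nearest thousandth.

-0.093

At the given point, Q_d = 26.2 − 0.34(15.7) + 0.032(31000) − 3.6(24) = 26.2 − 5.338 + 992 − 86.4 = 926.462.
∂Q_d/∂P_r = −3.6, so E_xy = -3.6·(24/926.462) ≈ -0.093.
E_xy < 0: the goods are complements.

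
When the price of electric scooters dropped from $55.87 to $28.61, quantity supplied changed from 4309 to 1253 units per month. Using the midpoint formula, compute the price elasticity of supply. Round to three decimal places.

%ΔQ = (1253 − 4309)/[(4309 + 1253)/2] = -3056/2781 ≈ -1.0989.
%Δp = (28.61 − 55.87)/[(55.87 + 28.61)/2] = -27.26/42.24 ≈ -0.6454.
Arc elasticity E = %ΔQ/%Δp ≈ -1.0989/-0.6454 ≈ 1.703.
|E| > 1: supply is elastic over this range.

1.703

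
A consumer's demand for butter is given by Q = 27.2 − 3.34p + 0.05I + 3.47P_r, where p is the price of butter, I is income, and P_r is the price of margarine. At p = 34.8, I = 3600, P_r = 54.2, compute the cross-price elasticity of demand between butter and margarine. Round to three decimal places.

0.674

Substituting, Q = 27.2 − 3.34(34.8) + 0.05(3600) + 3.47(54.2) = 27.2 − 116.232 + 180 + 188.074 = 279.042.
∂Q/∂P_r = +3.47, so E_xy = 3.47·(54.2/279.042) ≈ 0.674.
E_xy > 0: the goods are substitutes.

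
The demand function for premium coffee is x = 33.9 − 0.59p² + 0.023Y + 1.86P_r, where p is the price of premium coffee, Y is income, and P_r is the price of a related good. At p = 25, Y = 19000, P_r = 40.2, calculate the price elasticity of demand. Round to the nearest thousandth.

Evaluating quantity at (p, Y, P_r) gives x = 33.9 − 0.59(25)² + 0.023(19000) + 1.86(40.2) = 33.9 − 368.75 + 437 + 74.772 = 176.922.
∂x/∂p = −2·0.59·p = -29.5, so E_p = -29.5·(25/176.922) ≈ -4.169.
|E_p| > 1: demand is elastic.

-4.169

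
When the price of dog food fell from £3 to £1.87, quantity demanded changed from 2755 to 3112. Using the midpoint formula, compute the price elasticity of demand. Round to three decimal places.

%Δq = (3112 − 2755)/[(2755 + 3112)/2] = 357/2933.5 ≈ 0.1217.
%ΔP = (1.87 − 3)/[(3 + 1.87)/2] = -1.13/2.435 ≈ -0.4641.
Arc elasticity E = %Δq/%ΔP ≈ 0.1217/-0.4641 ≈ -0.262.
|E| < 1: demand is inelastic over this range.

-0.262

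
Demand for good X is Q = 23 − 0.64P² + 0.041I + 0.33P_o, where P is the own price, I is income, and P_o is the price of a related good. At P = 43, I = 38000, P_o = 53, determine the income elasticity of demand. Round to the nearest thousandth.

At the given point, Q = 23 − 0.64(43)² + 0.041(38000) + 0.33(53) = 23 − 1183.36 + 1558 + 17.49 = 415.13.
∂Q/∂I = +0.041, so E_I = 0.041·(38000/415.13) ≈ 3.753.
E_I > 1: normal good (luxury).

3.753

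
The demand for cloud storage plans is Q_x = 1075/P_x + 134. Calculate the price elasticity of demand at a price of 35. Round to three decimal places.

At P_x = 35, Q_x = 164.7143.
dQ_x/dP_x = −1075/P_x² = −0.8776.
Point elasticity E = (dQ_x/dP_x)·(P_x/Q_x) = -0.8776 × 35/164.7143 ≈ -0.186.
|E| < 1, so demand is inelastic at this price.

-0.186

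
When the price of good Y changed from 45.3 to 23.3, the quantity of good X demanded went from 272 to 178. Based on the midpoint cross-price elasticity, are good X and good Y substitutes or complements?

%ΔQ_x = (178 − 272)/[(272+178)/2] = -94/225 ≈ -0.4178.
%ΔP_y = (23.3 − 45.3)/[(45.3+23.3)/2] ≈ -0.6414.
E_xy = -0.4178/-0.6414 ≈ 0.651.
E_xy > 0, so the goods are substitutes.

substitutes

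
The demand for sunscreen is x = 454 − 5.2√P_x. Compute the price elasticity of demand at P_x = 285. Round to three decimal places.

At P_x = 285, x = 366.2139.
dx/dP_x = −5.2/(2√P_x) = −5.2/(2·16.8819).
Point elasticity E = (dx/dP_x)·(P_x/x) = -0.154 × 285/366.2139 ≈ -0.120.
|E| < 1, so demand is inelastic at this price.

-0.120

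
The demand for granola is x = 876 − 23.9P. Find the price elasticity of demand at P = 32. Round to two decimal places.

At P = 32, x = 111.2.
dx/dP = −23.9.
Point elasticity E = (dx/dP)·(P/x) = -23.9 × 32/111.2 ≈ -6.88.
|E| > 1, so demand is elastic at this price.

-6.88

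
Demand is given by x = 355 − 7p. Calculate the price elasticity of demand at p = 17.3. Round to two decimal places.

At p = 17.3, x = 233.9.
dx/dp = −7.
Point elasticity E = (dx/dp)·(p/x) = -7 × 17.3/233.9 ≈ -0.52.
|E| < 1, so demand is inelastic at this price.

-0.52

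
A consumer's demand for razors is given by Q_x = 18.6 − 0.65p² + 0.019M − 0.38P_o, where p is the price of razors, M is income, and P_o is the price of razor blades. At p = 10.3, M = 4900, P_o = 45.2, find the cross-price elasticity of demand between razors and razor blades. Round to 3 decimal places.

Substituting, Q_x = 18.6 − 0.65(10.3)² + 0.019(4900) − 0.38(45.2) = 18.6 − 68.9585 + 93.1 − 17.176 = 25.5655.
∂Q_x/∂P_o = −0.38, so E_xy = -0.38·(45.2/25.5655) ≈ -0.672.
E_xy < 0: the goods are complements.

-0.672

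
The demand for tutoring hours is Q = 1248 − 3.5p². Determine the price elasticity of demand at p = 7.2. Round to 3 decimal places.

At p = 7.2, Q = 1066.56.
dQ/dp = −2·3.5·p = −50.4.
Point elasticity E = (dQ/dp)·(p/Q) = -50.4 × 7.2/1066.56 ≈ -0.340.
|E| < 1, so demand is inelastic at this price.

-0.340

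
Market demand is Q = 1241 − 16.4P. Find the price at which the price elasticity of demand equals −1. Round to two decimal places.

37.84

For linear demand Q = a − bP, E = −bP/(a − bP). |E| = 1 ⇒ bP = a − bP ⇒ P = a/(2b).
P = 1241/(2·16.4) ≈ 37.84.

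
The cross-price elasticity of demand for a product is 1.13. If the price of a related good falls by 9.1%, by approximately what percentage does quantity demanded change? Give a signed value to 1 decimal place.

%ΔQ ≈ E × %ΔP_y = (1.13) × (-9.1%) ≈ -10.3%.

-10.3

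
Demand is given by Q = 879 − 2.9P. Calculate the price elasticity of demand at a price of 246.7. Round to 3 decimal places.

At P = 246.7, Q = 163.57.
dQ/dP = −2.9.
Point elasticity E = (dQ/dP)·(P/Q) = -2.9 × 246.7/163.57 ≈ -4.374.
|E| > 1, so demand is elastic at this price.

-4.374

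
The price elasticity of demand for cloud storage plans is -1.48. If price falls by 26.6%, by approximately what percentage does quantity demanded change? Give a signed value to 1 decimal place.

%ΔQ ≈ E × %ΔP = (-1.48) × (-26.6%) ≈ 39.4%.

39.4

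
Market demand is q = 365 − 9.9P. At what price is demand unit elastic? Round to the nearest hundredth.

18.43

For linear demand q = a − bP, E = −bP/(a − bP). |E| = 1 ⇒ bP = a − bP ⇒ P = a/(2b).
P = 365/(2·9.9) ≈ 18.43.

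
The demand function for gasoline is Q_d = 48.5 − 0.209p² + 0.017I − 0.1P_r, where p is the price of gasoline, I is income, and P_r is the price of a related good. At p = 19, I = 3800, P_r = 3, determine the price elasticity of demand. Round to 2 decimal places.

-4.04

Q_d = 48.5 − 0.209(19)² + 0.017(3800) − 0.1(3) = 48.5 − 75.449 + 64.6 − 0.3 = 37.351.
∂Q_d/∂p = −2·0.209·p = -7.942, so E_p = -7.942·(19/37.351) ≈ -4.04.
|E_p| > 1: demand is elastic.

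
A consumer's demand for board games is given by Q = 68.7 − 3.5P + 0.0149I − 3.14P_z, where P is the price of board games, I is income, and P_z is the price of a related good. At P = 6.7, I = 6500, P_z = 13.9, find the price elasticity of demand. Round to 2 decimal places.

-0.24

At the given point, Q = 68.7 − 3.5(6.7) + 0.0149(6500) − 3.14(13.9) = 68.7 − 23.45 + 96.85 − 43.646 = 98.454.
∂Q/∂P = −3.5, so E_p = (−3.5)·(6.7/98.454) ≈ -0.24.
|E_p| < 1: demand is inelastic.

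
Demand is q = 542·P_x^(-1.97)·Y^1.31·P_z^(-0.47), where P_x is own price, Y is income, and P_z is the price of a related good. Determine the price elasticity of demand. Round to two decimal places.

-1.97

For a Cobb–Douglas (constant-elasticity) form q = A·P_x^α·…, the elasticity with respect to P_x equals the exponent α at every point.
Here the exponent on P_x is -1.97, so the price elasticity of demand is -1.97.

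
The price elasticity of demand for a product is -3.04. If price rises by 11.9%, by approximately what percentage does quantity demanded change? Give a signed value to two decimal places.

-36.18

%ΔQ ≈ E × %ΔP = (-3.04) × (11.9%) ≈ -36.18%.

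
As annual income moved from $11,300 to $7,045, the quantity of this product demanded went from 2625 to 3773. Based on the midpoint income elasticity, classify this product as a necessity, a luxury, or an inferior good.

%ΔQ = (3773 − 2625)/[(2625+3773)/2] = 1148/3199 ≈ 0.3589.
%ΔM = (7,045 − 11,300)/[(11,300+7,045)/2] = -4255/9172.5 ≈ -0.4639.
E_I = %ΔQ/%ΔM ≈ -0.774.
E_I < 0: inferior good.

inferior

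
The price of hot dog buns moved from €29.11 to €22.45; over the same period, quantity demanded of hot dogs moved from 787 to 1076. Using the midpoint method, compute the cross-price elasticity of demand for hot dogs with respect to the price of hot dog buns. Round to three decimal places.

%ΔQ_x = (1076 − 787)/[(787+1076)/2] = 289/931.5 ≈ 0.3103.
%ΔP_y = (22.45 − 29.11)/[(29.11+22.45)/2] ≈ -0.2583.
E_xy = 0.3103/-0.2583 ≈ -1.201.
E_xy < 0, so hot dogs and hot dog buns are complements.

-1.201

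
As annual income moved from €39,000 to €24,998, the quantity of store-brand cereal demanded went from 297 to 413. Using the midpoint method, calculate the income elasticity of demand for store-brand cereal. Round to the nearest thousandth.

%ΔQ = (413 − 297)/[(297+413)/2] = 116/355 ≈ 0.3268.
%ΔM = (24,998 − 39,000)/[(39,000+24,998)/2] = -14002/31999 ≈ -0.4376.
E_I = %ΔQ/%ΔM ≈ -0.747.
E_I < 0: inferior good.

-0.747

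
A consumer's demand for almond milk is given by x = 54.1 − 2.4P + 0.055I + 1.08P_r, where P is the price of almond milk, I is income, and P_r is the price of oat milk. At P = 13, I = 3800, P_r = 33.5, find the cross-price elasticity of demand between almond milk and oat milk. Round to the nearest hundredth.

0.13

Evaluating quantity at (P, I, P_r) gives x = 54.1 − 2.4(13) + 0.055(3800) + 1.08(33.5) = 54.1 − 31.2 + 209 + 36.18 = 268.08.
∂x/∂P_r = +1.08, so E_xy = 1.08·(33.5/268.08) ≈ 0.13.
E_xy > 0: the goods are substitutes.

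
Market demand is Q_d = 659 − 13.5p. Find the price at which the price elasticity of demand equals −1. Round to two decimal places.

24.41

For linear demand Q_d = a − bp, E = −bp/(a − bp). |E| = 1 ⇒ bp = a − bp ⇒ p = a/(2b).
p = 659/(2·13.5) ≈ 24.41.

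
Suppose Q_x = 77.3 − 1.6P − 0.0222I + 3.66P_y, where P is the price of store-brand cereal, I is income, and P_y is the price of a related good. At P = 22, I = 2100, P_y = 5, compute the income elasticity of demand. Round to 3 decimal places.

Evaluating quantity at (P, I, P_y) gives Q_x = 77.3 − 1.6(22) − 0.0222(2100) + 3.66(5) = 77.3 − 35.2 − 46.62 + 18.3 = 13.78.
∂Q_x/∂I = −0.0222, so E_I = -0.0222·(2100/13.78) ≈ -3.383.
E_I < 0: inferior good.

-3.383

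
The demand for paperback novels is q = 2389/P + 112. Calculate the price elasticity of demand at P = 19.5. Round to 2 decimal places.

At P = 19.5, q = 234.5128.
dq/dP = −2389/P² = −6.2827.
Point elasticity E = (dq/dP)·(P/q) = -6.2827 × 19.5/234.5128 ≈ -0.52.
|E| < 1, so demand is inelastic at this price.

-0.52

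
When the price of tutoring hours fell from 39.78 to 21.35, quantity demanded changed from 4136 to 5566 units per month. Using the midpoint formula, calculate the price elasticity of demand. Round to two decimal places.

-0.49

%Δq = (5566 − 4136)/[(4136 + 5566)/2] = 1430/4851 ≈ 0.2948.
%ΔP = (21.35 − 39.78)/[(39.78 + 21.35)/2] = -18.43/30.565 ≈ -0.6030.
Arc elasticity E = %Δq/%ΔP ≈ 0.2948/-0.6030 ≈ -0.49.
|E| < 1: demand is inelastic over this range.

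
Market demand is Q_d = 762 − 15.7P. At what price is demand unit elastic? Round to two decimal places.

For linear demand Q_d = a − bP, E = −bP/(a − bP). |E| = 1 ⇒ bP = a − bP ⇒ P = a/(2b).
P = 762/(2·15.7) ≈ 24.27.

24.27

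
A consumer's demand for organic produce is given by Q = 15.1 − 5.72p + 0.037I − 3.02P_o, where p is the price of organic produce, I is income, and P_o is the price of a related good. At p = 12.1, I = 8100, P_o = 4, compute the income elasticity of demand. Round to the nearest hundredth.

First evaluate Q: 15.1 − 5.72(12.1) + 0.037(8100) − 3.02(4) = 15.1 − 69.212 + 299.7 − 12.08 = 233.508.
∂Q/∂I = +0.037, so E_I = 0.037·(8100/233.508) ≈ 1.28.
E_I > 1: normal good (luxury).

1.28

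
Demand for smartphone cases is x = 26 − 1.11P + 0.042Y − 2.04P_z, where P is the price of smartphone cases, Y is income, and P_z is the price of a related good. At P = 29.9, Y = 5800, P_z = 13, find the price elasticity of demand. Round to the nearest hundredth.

-0.16

Substituting, x = 26 − 1.11(29.9) + 0.042(5800) − 2.04(13) = 26 − 33.189 + 243.6 − 26.52 = 209.891.
∂x/∂P = −1.11, so E_p = (−1.11)·(29.9/209.891) ≈ -0.16.
|E_p| < 1: demand is inelastic.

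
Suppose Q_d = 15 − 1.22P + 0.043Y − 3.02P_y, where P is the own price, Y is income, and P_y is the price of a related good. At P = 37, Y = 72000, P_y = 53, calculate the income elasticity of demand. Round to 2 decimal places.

1.07

Substituting, Q_d = 15 − 1.22(37) + 0.043(72000) − 3.02(53) = 15 − 45.14 + 3096 − 160.06 = 2905.8.
∂Q_d/∂Y = +0.043, so E_I = 0.043·(72000/2905.8) ≈ 1.07.
E_I > 1: normal good (luxury).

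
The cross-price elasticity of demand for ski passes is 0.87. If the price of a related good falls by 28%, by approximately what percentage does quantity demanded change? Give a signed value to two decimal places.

%ΔQ ≈ E × %ΔP_y = (0.87) × (-28%) = -24.36%.

-24.36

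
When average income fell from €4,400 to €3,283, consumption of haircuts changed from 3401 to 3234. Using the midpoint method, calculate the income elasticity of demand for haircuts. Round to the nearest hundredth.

%ΔQ = (3234 − 3401)/[(3401+3234)/2] = -167/3317.5 ≈ -0.0503.
%ΔI = (3,283 − 4,400)/[(4,400+3,283)/2] = -1117/3841.5 ≈ -0.2908.
E_I = %ΔQ/%ΔI ≈ 0.17.
E_I ∈ (0,1): normal good (necessity).

0.17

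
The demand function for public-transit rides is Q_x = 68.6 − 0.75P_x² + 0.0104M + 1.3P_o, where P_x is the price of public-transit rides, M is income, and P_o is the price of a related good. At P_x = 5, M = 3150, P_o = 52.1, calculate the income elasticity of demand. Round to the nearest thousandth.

0.218

First evaluate Q_x: 68.6 − 0.75(5)² + 0.0104(3150) + 1.3(52.1) = 68.6 − 18.75 + 32.76 + 67.73 = 150.34.
∂Q_x/∂M = +0.0104, so E_I = 0.0104·(3150/150.34) ≈ 0.218.
E_I ∈ (0,1): normal good (necessity).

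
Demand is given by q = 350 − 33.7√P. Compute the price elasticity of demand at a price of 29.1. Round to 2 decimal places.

-0.54

At P = 29.1, q = 168.2073.
dq/dP = −33.7/(2√P) = −33.7/(2·5.3944).
Point elasticity E = (dq/dP)·(P/q) = -3.1236 × 29.1/168.2073 ≈ -0.54.
|E| < 1, so demand is inelastic at this price.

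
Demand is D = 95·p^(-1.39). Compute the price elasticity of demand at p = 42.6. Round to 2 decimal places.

For a Cobb–Douglas (constant-elasticity) form D = A·p^α·…, the elasticity with respect to p equals the exponent α at every point.
Here the exponent on p is -1.39, so the price elasticity of demand is -1.39.

-1.39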